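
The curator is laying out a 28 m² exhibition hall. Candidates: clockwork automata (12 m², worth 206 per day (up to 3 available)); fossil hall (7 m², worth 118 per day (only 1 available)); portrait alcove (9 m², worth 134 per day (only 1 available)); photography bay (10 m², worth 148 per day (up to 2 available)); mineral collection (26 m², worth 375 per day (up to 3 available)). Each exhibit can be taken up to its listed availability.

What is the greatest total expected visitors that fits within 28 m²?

Greedy by ratio would take 2×clockwork automata: 24 m² used, total 412.
The 12 m² tied up in clockwork automata is better spent on fossil hall + portrait alcove — total rises to 458 (28 m²).

458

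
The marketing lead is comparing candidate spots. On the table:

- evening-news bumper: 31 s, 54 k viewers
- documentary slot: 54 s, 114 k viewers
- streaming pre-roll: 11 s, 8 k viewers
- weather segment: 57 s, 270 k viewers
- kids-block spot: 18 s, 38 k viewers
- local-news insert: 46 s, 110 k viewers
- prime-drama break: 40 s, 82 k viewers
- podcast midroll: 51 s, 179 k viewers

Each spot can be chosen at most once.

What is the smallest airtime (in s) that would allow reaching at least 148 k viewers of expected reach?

Need the lightest bundle worth ≥ 148.
Taking podcast midroll gives 179 (≥ 148) for 51 s.
No combination under 51 s hits 148.

51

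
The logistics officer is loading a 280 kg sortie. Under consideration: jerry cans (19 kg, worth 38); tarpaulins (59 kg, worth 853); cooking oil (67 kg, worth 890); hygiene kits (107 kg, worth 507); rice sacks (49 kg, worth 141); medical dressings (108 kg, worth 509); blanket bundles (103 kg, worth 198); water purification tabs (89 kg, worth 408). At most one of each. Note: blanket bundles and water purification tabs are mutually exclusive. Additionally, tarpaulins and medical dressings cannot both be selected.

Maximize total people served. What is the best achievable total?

2292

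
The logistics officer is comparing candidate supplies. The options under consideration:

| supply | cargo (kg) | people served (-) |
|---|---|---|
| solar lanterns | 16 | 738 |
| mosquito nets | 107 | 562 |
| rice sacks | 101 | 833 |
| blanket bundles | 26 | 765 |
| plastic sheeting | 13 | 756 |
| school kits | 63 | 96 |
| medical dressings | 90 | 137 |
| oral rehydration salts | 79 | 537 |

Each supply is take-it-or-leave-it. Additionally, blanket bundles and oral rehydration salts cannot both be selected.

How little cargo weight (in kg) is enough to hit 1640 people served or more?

55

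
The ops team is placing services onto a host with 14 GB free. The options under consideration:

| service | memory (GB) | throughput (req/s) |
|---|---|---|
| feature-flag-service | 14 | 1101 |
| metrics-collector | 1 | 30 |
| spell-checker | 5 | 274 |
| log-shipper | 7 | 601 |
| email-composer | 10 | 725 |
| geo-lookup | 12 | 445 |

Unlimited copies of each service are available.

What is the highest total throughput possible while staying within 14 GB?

1202

The ratio ordering already packs tightly: 2×log-shipper, 14 GB, 1202.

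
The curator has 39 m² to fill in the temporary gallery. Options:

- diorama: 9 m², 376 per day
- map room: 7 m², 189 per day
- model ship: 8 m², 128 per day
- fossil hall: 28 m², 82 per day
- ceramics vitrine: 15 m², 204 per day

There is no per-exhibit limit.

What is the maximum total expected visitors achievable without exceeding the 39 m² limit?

1504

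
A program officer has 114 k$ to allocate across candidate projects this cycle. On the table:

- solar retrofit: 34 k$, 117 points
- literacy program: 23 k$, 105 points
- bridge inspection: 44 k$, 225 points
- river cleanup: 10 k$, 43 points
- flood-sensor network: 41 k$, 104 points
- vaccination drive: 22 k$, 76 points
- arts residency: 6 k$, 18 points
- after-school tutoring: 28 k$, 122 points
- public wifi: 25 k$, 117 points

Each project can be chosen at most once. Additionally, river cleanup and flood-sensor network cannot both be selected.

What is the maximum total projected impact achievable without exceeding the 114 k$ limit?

525

A density-first pass picks literacy program + bridge inspection + river cleanup + arts residency + public wifi — 508 at 108 k$.
The 23 k$ tied up in literacy program is better spent on after-school tutoring — total rises to 525 (113 k$).
An exhaustive check of the 512 subsets confirms 525.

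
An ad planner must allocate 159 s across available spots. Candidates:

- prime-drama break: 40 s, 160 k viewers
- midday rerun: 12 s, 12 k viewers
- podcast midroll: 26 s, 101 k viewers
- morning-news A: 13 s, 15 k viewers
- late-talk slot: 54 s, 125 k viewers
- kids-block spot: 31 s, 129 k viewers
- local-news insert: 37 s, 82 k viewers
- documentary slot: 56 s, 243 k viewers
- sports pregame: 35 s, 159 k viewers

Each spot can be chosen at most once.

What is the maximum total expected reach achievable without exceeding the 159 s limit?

663

The ratio heuristic lands on podcast midroll + kids-block spot + documentary slot + sports pregame (632) but leaves 11 s idle.
Dropping kids-block spot frees 31 s; slotting in prime-drama break (40 s) lifts the total to 663 at 157 s.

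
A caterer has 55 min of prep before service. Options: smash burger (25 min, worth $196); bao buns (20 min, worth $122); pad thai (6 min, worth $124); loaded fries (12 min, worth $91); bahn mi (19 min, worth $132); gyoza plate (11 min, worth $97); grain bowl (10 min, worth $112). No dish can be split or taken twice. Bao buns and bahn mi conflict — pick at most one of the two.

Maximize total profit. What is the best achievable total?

529

The ratio ordering already packs tightly: smash burger + pad thai + gyoza plate + grain bowl, 52 min, 529.
The spare 3 min is too small for any remaining dish, and no feasible exchange beats 529.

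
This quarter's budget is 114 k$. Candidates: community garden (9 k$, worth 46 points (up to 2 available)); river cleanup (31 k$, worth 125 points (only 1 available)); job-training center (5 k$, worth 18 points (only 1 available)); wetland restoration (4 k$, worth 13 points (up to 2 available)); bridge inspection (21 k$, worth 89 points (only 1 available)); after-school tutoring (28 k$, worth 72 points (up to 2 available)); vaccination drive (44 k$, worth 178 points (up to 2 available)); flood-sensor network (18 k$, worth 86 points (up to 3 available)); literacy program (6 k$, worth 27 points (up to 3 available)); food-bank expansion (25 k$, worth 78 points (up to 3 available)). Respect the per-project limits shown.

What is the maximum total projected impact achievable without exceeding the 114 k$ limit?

A density-first pass picks 2×community garden + bridge inspection + 3×flood-sensor network + 3×literacy program — 520 at 111 k$.
Dropping literacy program frees 6 k$; slotting in job-training center + wetland restoration (9 k$) lifts the total to 524 at 114 k$.
Every other selection either busts 114 k$ or exceeds an availability limit or fails to beat 524.

524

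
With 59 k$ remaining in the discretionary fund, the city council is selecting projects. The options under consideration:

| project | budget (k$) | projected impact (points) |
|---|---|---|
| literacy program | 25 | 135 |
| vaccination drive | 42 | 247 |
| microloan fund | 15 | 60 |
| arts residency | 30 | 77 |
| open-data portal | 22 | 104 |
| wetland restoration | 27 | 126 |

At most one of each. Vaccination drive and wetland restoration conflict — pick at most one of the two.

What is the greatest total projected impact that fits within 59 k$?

Vaccination drive + microloan fund uses 57 of the 59 k$ and totals 307.

307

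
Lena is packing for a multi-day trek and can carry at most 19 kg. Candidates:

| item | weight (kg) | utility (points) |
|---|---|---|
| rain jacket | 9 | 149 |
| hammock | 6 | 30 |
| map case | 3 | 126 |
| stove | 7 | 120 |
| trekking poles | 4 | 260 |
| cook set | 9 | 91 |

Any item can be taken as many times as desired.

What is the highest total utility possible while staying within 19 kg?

1166

By utility per kg: trekking poles 65.00, map case 42.00, stove 17.14, rain jacket 16.56 lead.
Best packing: map case + 4×trekking poles — 19 kg, 1166 total.
Nothing else within 19 kg beats 1166.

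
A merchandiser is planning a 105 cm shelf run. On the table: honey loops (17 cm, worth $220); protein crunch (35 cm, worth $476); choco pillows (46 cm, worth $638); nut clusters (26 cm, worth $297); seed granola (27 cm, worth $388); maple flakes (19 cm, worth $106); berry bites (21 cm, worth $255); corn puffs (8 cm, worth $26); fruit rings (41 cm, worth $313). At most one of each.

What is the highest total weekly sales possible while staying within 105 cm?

Filling by ratio: honey loops + choco pillows + seed granola + corn puffs for 1272, with 7 cm left unused.
Dropping choco pillows and corn puffs frees 54 cm; slotting in protein crunch + nut clusters (61 cm) lifts the total to 1381 at 105 cm.

1381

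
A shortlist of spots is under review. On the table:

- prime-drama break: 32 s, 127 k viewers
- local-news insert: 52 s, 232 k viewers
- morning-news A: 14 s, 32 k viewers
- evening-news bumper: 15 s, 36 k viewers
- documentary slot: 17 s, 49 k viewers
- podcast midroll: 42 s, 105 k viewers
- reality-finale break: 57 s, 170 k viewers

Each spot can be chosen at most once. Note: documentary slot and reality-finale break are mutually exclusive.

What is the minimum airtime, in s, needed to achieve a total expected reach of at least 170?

49

Minimise s subject to total expected reach ≥ 170.
prime-drama break + documentary slot: 176 expected reach at 49 s.
Any bundle with less than 49 s falls short of 170.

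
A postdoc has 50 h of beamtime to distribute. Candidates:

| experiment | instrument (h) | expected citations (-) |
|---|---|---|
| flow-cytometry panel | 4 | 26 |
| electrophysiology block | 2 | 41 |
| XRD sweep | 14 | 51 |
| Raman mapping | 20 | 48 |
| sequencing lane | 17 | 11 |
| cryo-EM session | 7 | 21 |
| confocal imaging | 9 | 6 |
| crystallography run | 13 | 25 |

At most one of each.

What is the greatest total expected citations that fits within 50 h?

Best packing: flow-cytometry panel + electrophysiology block + XRD sweep + Raman mapping + cryo-EM session — 47 h, 187 total.
An exhaustive check of the 256 subsets confirms 187.

187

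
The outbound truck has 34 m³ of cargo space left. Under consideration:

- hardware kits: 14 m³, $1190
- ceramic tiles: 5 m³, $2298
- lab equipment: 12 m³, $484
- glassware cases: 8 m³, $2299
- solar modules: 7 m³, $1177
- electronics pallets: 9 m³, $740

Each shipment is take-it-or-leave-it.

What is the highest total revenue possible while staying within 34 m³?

6964

Ranking by ratio (revenue/m³): ceramic tiles 459.60, glassware cases 287.38, solar modules 168.14.
Hardware kits + ceramic tiles + glassware cases + solar modules uses 34 of the 34 m³ and totals 6964.
An exhaustive check of the 64 subsets confirms 6964.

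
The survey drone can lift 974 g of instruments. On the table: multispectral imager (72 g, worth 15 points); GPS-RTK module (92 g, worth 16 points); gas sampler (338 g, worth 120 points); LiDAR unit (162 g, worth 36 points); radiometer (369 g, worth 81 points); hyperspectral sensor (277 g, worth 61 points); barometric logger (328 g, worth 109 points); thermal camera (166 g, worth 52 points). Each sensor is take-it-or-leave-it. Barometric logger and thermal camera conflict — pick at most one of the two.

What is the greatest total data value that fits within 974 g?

290

Best packing: gas sampler + hyperspectral sensor + barometric logger — 943 g, 290 total.
The closest alternative, GPS-RTK module + gas sampler + LiDAR unit + barometric logger, reaches only 281.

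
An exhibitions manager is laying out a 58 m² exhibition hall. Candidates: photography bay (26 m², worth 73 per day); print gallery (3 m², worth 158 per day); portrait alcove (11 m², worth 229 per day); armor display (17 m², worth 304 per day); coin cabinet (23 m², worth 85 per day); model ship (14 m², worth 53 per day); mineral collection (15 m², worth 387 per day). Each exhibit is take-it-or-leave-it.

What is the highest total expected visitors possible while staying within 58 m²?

1078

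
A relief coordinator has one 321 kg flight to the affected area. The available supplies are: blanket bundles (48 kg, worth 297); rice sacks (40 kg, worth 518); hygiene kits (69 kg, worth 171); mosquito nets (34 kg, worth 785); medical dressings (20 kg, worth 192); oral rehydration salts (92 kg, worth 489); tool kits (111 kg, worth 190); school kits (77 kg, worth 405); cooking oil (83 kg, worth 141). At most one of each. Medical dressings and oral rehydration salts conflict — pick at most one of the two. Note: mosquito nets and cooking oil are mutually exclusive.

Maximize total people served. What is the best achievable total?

2494

Blanket bundles + rice sacks + mosquito nets + oral rehydration salts + school kits uses 291 of the 321 kg and totals 2494.
Runner-up blanket bundles + rice sacks + hygiene kits + mosquito nets + medical dressings + school kits tops out at 2368.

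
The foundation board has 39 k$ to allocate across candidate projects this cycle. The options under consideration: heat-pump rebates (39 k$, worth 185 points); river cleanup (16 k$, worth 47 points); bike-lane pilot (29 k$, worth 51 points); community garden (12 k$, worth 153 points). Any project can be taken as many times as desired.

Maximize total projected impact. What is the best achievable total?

459

3×community garden uses 36 of the 39 k$ and totals 459.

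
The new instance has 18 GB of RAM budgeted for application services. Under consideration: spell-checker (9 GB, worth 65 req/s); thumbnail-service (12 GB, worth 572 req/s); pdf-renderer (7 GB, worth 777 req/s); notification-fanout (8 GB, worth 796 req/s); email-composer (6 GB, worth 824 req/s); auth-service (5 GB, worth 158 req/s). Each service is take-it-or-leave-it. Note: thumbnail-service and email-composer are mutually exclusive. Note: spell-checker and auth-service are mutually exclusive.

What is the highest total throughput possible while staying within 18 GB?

1759

The ratio ordering already packs tightly: pdf-renderer + email-composer + auth-service, 18 GB, 1759.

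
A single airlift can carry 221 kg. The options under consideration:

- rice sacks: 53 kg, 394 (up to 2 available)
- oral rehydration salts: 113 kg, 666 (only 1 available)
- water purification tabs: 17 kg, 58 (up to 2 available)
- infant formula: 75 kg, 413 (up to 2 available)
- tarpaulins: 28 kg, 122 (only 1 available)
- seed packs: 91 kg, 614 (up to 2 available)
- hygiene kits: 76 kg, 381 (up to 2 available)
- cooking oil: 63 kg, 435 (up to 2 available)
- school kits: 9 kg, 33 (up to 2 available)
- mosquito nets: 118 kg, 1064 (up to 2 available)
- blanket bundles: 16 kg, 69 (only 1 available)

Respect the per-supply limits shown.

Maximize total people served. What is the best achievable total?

A density-first pass picks rice sacks + tarpaulins + mosquito nets + blanket bundles — 1649 at 215 kg.
A better packing is seed packs + school kits + mosquito nets: 218 kg, total 1711.

1711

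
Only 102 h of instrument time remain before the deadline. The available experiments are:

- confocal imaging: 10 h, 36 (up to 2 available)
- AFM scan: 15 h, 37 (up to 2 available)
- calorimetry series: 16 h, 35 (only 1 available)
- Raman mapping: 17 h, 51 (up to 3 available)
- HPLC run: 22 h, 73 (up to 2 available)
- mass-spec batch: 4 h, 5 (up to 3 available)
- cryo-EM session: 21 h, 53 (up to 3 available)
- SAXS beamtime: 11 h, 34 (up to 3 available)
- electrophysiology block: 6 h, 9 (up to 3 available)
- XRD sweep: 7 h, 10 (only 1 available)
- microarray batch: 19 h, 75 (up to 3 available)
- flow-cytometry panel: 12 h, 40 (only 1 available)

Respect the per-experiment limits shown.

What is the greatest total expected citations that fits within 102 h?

Density check — microarray batch 3.95, confocal imaging 3.60, flow-cytometry panel 3.33 are the best per h.
The ratio heuristic lands on 2×confocal imaging + SAXS beamtime + 3×microarray batch + flow-cytometry panel (371) but leaves 2 h idle.
Replace confocal imaging and SAXS beamtime with HPLC run: the trade gains 3 net, giving 374 at 101 h.

374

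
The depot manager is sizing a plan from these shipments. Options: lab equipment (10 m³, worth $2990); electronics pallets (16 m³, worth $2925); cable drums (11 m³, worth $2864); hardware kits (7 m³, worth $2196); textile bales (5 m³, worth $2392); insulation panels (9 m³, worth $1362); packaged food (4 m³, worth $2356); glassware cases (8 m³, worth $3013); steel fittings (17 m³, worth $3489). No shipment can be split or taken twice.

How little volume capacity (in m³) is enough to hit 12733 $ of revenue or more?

34

Minimise m³ subject to total revenue ≥ 12733.
Taking lab equipment + hardware kits + textile bales + packaged food + glassware cases gives 12947 (≥ 12733) for 34 m³.
Below 34 m³ the best achievable stays under 12733.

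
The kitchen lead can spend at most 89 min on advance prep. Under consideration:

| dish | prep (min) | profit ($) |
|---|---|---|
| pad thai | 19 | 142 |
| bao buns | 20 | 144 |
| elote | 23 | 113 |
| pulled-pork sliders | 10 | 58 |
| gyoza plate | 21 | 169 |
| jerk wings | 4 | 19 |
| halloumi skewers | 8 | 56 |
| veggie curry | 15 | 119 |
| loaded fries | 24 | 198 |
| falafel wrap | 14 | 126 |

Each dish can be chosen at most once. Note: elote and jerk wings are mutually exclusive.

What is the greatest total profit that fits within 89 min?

700

By profit per min: falafel wrap 9.00, loaded fries 8.25, gyoza plate 8.05, veggie curry 7.93 lead.
Filling by ratio: gyoza plate + jerk wings + halloumi skewers + veggie curry + loaded fries + falafel wrap for 687, with 3 min left unused.
Using the slack differently, pad thai + bao buns + gyoza plate + veggie curry + falafel wrap comes to 700 at 89 min.
That's the maximum — no feasible swap from here does better than 700.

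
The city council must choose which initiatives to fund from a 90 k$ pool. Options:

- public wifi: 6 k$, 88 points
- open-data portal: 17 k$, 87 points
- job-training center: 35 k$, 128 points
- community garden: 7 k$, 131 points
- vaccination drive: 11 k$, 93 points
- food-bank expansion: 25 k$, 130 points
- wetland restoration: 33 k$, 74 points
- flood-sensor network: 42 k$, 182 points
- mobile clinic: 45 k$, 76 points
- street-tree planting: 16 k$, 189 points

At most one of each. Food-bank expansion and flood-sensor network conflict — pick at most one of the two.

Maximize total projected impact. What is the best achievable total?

718

The ratio ordering already packs tightly: public wifi + open-data portal + community garden + vaccination drive + food-bank expansion + street-tree planting, 82 k$, 718.
Runner-up public wifi + community garden + vaccination drive + flood-sensor network + street-tree planting tops out at 683.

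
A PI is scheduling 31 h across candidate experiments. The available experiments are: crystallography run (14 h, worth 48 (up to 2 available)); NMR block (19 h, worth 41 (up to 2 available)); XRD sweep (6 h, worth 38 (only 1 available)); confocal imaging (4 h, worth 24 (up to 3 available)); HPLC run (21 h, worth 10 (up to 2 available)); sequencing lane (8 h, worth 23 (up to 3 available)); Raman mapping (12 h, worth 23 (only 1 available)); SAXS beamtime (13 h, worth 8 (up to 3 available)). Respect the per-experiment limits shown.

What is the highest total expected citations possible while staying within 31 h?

134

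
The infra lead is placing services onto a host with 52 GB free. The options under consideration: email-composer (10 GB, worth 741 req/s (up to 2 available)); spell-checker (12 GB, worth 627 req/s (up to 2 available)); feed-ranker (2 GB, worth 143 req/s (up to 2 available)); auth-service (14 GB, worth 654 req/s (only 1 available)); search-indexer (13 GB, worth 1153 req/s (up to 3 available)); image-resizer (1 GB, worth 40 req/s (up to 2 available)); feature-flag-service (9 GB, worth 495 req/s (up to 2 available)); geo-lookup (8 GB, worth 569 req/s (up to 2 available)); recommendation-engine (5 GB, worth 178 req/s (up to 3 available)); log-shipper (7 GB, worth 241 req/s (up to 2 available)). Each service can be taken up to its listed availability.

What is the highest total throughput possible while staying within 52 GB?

Taking email-composer + feed-ranker + 3×search-indexer + image-resizer: 52 GB used, 4383 in throughput.
Every other selection either busts 52 GB or exceeds an availability limit or fails to beat 4383.

4383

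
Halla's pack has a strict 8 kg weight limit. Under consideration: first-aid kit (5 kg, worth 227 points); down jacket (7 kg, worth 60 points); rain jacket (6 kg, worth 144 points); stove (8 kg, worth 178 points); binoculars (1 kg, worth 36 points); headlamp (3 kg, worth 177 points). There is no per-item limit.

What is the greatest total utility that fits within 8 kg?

426

Best packing: 2×binoculars + 2×headlamp — 8 kg, 426 total.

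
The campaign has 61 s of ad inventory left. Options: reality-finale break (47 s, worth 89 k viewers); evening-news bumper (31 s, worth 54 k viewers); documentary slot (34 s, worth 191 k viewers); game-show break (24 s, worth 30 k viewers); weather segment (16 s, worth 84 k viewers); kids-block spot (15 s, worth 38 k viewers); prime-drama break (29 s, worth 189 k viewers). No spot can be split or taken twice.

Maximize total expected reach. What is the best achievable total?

311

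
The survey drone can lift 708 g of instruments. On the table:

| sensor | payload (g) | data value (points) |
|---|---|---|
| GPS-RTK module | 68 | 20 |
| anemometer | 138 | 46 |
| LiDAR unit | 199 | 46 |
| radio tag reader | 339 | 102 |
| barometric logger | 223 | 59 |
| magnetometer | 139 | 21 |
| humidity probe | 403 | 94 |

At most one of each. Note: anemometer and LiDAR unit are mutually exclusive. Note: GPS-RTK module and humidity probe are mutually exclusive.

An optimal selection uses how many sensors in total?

3

The maximum data value within 708 g is 207.
anemometer + radio tag reader + barometric logger hits 207 at 700 g.
Any selection reaching 207 contains exactly 3 sensors.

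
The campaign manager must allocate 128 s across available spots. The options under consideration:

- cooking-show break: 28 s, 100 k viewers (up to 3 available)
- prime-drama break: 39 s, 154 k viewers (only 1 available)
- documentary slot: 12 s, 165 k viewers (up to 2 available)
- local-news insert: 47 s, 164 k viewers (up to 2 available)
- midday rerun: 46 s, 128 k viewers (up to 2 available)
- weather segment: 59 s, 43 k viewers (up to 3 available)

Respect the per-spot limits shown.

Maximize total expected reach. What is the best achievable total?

694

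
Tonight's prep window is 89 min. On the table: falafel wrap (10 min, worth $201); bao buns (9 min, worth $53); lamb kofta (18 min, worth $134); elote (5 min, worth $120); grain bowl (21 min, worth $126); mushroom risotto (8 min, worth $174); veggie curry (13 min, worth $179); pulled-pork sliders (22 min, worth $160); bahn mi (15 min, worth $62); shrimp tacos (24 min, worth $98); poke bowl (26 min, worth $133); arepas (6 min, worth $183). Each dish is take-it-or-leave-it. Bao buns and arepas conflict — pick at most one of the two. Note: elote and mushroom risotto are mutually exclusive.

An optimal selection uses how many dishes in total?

Optimal total is 1039.
One optimal bundle: falafel wrap + lamb kofta + elote + veggie curry + pulled-pork sliders + bahn mi + arepas (89 min).
All optima have 7 dishes.

7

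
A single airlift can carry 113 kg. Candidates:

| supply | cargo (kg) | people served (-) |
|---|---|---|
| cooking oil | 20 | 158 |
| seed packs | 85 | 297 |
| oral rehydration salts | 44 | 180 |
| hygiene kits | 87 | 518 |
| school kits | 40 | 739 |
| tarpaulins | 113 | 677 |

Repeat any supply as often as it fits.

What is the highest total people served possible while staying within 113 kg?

By people served per kg: school kits 18.48, cooking oil 7.90, tarpaulins 5.99 lead.
The ratio ordering already packs tightly: cooking oil + 2×school kits, 100 kg, 1636.

1636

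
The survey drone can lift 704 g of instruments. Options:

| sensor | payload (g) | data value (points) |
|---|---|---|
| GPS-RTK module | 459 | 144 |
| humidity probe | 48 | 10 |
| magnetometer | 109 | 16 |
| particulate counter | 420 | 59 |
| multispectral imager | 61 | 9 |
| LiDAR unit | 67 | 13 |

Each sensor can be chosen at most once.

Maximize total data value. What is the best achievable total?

183

Ranking by ratio (data value/g): GPS-RTK module 0.31, humidity probe 0.21, LiDAR unit 0.19.
Greedy by ratio would take GPS-RTK module + humidity probe + multispectral imager + LiDAR unit: 635 g used, total 176.
The 61 g tied up in multispectral imager is better spent on magnetometer — total rises to 183 (683 g).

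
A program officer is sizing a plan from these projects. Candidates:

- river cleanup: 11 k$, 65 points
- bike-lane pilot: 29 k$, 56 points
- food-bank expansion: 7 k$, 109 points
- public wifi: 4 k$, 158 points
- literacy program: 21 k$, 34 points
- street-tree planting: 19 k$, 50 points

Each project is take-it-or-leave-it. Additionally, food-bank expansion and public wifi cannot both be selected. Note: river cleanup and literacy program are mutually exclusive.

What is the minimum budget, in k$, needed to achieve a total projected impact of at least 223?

Look for the lowest-budget combination reaching 223.
river cleanup + public wifi: 223 projected impact at 15 k$.
Below 15 k$ the best achievable stays under 223.

15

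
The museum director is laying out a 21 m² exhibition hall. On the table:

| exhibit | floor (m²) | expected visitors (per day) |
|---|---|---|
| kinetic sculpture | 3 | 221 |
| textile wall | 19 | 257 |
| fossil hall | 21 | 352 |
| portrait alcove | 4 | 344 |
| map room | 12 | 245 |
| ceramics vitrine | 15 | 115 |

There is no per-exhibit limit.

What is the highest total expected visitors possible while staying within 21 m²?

1720

Density check — portrait alcove 86.00, kinetic sculpture 73.67, map room 20.42 are the best per m².
Best packing: 5×portrait alcove — 20 m², 1720 total.
The spare 1 m² is too small for any remaining exhibit, and no exchange beats 1720.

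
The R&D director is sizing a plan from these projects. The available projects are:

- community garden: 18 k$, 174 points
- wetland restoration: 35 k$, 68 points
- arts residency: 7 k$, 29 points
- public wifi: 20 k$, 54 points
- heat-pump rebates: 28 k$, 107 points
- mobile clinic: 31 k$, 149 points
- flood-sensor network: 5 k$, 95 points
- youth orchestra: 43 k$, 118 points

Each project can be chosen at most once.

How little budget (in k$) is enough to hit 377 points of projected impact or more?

54

Need the lightest bundle worth ≥ 377.
Taking community garden + mobile clinic + flood-sensor network gives 418 (≥ 377) for 54 k$.
No combination under 54 k$ hits 377.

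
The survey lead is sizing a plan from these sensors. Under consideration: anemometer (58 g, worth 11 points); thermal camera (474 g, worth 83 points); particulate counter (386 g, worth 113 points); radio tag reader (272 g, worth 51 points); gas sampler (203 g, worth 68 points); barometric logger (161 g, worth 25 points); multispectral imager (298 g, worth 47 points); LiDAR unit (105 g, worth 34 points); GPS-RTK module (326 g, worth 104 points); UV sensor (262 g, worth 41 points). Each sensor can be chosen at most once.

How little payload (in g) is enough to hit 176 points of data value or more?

Minimise g subject to total data value ≥ 176.
Taking anemometer + gas sampler + GPS-RTK module gives 183 (≥ 176) for 587 g.
Below 587 g the best achievable stays under 176.

587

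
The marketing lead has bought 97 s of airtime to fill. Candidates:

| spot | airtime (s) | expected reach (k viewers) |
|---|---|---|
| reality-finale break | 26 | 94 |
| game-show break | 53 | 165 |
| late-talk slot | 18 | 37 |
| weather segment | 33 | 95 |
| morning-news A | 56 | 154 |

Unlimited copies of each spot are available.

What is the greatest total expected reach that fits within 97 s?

3×reality-finale break + late-talk slot uses 96 of the 97 s and totals 319.
Nothing else within 97 s beats 319.

319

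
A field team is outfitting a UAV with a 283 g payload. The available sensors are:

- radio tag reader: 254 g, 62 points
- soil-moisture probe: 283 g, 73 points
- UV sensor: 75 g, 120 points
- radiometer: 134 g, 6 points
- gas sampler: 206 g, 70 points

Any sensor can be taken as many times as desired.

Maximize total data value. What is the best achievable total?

Taking 3×UV sensor: 225 g used, 360 in data value.

360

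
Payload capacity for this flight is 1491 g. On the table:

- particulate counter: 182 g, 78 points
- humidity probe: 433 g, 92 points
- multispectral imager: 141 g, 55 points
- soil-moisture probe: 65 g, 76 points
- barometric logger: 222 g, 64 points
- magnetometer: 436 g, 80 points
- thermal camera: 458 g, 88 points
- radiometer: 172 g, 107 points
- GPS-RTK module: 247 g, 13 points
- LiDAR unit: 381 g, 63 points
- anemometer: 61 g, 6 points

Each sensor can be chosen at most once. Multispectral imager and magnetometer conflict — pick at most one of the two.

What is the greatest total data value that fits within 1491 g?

496

Density check — soil-moisture probe 1.17, radiometer 0.62, particulate counter 0.43, multispectral imager 0.39 are the best per g.
The ratio heuristic lands on particulate counter + humidity probe + multispectral imager + soil-moisture probe + barometric logger + radiometer + anemometer (478) but leaves 215 g idle.
Replace barometric logger and anemometer with thermal camera: the trade gains 18 net, giving 496 at 1451 g.
An exhaustive check of the 2048 subsets confirms 496.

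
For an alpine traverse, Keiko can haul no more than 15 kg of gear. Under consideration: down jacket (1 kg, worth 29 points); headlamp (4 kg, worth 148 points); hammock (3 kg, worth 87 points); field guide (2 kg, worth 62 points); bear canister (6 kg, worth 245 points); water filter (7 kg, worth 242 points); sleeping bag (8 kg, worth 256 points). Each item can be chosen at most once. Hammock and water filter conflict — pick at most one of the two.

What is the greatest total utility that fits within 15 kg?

549

By utility per kg: bear canister 40.83, headlamp 37.00, water filter 34.57 lead.
A density-first pass picks down jacket + headlamp + field guide + bear canister — 484 at 13 kg.
Replace down jacket and headlamp with water filter: the trade gains 65 net, giving 549 at 15 kg.
Next best is headlamp + hammock + field guide + bear canister at 542 (15 kg) — short by 7.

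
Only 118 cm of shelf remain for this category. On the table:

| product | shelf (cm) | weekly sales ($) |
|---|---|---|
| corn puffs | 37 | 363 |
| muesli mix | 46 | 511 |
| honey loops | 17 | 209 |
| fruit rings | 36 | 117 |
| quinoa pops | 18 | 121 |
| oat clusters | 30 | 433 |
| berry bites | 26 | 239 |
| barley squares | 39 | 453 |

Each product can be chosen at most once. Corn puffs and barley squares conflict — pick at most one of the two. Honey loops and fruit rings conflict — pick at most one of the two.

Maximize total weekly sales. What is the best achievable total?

1397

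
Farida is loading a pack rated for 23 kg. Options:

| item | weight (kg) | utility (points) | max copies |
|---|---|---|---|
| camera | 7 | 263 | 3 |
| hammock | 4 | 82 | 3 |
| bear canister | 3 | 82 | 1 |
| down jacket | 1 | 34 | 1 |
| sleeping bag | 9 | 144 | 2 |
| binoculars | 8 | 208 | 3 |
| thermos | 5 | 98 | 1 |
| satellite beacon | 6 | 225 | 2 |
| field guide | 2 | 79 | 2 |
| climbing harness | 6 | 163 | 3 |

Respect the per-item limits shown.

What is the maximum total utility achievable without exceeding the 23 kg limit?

The ratio heuristic lands on 2×camera + bear canister + down jacket + 2×field guide (800) but leaves 1 kg idle.
Replace camera and bear canister and down jacket with 2×satellite beacon: the trade gains 71 net, giving 871 at 23 kg.
Every other selection either busts 23 kg or exceeds an availability limit or fails to beat 871.

871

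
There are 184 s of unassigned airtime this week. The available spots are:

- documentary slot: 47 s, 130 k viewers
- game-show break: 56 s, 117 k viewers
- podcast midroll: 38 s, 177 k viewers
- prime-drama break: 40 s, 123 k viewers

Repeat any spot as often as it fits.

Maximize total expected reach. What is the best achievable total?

708

Ranking by ratio (expected reach/s): podcast midroll 4.66, prime-drama break 3.08, documentary slot 2.77, game-show break 2.09.
Best packing: 4×podcast midroll — 152 s, 708 total.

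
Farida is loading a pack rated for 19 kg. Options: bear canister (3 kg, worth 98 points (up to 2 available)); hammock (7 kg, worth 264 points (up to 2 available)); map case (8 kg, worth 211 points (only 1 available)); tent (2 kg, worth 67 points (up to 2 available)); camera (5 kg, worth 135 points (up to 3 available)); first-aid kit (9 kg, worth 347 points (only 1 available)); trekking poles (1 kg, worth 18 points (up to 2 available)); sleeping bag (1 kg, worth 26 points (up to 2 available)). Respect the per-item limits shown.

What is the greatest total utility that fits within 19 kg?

709

Taking the top-ratio items first gives hammock + tent + first-aid kit + sleeping bag for 704 (19 kg).
Dropping tent and sleeping bag frees 3 kg; slotting in bear canister (3 kg) lifts the total to 709 at 19 kg.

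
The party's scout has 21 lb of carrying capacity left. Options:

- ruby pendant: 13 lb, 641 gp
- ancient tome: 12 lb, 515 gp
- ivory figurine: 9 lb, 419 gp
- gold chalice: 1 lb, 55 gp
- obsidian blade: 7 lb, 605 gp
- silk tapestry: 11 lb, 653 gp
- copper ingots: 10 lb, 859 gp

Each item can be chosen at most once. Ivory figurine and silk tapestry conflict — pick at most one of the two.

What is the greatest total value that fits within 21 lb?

1519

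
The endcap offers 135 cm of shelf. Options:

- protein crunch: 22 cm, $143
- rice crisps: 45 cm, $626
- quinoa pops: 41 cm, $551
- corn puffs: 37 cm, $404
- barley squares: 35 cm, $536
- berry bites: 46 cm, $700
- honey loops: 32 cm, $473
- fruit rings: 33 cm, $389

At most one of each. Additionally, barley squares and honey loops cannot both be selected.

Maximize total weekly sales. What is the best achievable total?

1877

By weekly sales per cm: barley squares 15.31, berry bites 15.22, honey loops 14.78 lead.
Rice crisps + quinoa pops + berry bites uses 132 of the 135 cm and totals 1877.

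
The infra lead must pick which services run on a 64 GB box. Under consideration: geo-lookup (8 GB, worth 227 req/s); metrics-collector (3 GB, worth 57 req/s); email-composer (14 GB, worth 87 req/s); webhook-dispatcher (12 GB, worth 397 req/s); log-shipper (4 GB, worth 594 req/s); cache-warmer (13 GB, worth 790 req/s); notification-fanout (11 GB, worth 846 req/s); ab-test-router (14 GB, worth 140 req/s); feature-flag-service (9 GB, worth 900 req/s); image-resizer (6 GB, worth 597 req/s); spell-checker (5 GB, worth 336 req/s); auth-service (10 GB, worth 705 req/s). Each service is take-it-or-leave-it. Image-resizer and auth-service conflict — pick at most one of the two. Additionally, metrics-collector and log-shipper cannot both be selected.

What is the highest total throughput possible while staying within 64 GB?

4568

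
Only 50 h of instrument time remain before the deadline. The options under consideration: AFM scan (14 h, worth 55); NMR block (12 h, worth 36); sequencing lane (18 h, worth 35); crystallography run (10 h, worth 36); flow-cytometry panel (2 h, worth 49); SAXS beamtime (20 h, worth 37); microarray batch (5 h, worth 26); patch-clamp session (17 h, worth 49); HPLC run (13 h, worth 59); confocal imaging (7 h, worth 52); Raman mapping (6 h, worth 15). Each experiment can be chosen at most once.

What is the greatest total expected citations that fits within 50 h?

258

Ranking by ratio (expected citations/h): flow-cytometry panel 24.50, confocal imaging 7.43, microarray batch 5.20, HPLC run 4.54.
Filling by ratio: AFM scan + flow-cytometry panel + microarray batch + HPLC run + confocal imaging + Raman mapping for 256, with 3 h left unused.
Dropping AFM scan and Raman mapping frees 20 h; slotting in NMR block + crystallography run (22 h) lifts the total to 258 at 49 h.
Next best is AFM scan + flow-cytometry panel + microarray batch + HPLC run + confocal imaging + Raman mapping at 256 (47 h) — short by 2.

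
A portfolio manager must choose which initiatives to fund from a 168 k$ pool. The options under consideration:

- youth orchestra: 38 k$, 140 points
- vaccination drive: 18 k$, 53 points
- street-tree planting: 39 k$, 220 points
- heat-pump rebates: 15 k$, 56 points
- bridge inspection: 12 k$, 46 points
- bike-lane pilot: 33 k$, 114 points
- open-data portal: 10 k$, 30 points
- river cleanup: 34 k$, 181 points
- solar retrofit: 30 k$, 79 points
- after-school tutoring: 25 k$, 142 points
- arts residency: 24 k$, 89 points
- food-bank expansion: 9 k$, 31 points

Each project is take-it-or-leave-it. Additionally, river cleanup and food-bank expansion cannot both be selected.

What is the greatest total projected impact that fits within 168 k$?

Best packing: street-tree planting + bridge inspection + bike-lane pilot + river cleanup + after-school tutoring + arts residency — 167 k$, 792 total.
The closest alternative, street-tree planting + heat-pump rebates + bridge inspection + bike-lane pilot + open-data portal + river cleanup + after-school tutoring, reaches only 789.

792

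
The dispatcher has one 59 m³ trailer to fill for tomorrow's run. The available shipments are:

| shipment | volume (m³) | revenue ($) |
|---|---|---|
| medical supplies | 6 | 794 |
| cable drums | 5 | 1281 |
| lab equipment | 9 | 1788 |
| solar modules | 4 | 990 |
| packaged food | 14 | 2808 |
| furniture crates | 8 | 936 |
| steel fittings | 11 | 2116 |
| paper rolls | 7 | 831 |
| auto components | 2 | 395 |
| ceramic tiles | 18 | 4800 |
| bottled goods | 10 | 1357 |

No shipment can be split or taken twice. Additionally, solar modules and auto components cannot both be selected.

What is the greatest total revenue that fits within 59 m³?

13188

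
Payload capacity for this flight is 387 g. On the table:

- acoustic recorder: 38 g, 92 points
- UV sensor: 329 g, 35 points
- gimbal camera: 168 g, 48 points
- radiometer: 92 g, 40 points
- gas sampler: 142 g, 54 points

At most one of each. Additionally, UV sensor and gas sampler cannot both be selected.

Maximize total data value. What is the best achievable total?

194

By data value per g: acoustic recorder 2.42, radiometer 0.43, gas sampler 0.38, gimbal camera 0.29 lead.
A density-first pass picks acoustic recorder + radiometer + gas sampler — 186 at 272 g.
Replace radiometer with gimbal camera: the trade gains 8 net, giving 194 at 348 g.
An exhaustive check of the 32 subsets confirms 194.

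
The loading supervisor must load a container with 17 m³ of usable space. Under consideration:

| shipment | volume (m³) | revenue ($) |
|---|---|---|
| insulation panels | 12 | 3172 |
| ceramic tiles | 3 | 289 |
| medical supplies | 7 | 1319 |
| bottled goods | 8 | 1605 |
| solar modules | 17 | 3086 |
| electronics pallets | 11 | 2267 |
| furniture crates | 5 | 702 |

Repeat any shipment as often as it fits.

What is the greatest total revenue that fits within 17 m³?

3874

Ranking by ratio (revenue/m³): insulation panels 264.33, electronics pallets 206.09, bottled goods 200.62.
Taking insulation panels + furniture crates: 17 m³ used, 3874 in revenue.
No other feasible combination exceeds 3874.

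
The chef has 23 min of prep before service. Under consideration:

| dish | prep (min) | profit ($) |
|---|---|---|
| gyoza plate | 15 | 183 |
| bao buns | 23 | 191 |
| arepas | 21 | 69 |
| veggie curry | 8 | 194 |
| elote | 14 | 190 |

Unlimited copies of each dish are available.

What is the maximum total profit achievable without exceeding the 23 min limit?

388

Best packing: 2×veggie curry — 16 min, 388 total.
No other feasible combination exceeds 388.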